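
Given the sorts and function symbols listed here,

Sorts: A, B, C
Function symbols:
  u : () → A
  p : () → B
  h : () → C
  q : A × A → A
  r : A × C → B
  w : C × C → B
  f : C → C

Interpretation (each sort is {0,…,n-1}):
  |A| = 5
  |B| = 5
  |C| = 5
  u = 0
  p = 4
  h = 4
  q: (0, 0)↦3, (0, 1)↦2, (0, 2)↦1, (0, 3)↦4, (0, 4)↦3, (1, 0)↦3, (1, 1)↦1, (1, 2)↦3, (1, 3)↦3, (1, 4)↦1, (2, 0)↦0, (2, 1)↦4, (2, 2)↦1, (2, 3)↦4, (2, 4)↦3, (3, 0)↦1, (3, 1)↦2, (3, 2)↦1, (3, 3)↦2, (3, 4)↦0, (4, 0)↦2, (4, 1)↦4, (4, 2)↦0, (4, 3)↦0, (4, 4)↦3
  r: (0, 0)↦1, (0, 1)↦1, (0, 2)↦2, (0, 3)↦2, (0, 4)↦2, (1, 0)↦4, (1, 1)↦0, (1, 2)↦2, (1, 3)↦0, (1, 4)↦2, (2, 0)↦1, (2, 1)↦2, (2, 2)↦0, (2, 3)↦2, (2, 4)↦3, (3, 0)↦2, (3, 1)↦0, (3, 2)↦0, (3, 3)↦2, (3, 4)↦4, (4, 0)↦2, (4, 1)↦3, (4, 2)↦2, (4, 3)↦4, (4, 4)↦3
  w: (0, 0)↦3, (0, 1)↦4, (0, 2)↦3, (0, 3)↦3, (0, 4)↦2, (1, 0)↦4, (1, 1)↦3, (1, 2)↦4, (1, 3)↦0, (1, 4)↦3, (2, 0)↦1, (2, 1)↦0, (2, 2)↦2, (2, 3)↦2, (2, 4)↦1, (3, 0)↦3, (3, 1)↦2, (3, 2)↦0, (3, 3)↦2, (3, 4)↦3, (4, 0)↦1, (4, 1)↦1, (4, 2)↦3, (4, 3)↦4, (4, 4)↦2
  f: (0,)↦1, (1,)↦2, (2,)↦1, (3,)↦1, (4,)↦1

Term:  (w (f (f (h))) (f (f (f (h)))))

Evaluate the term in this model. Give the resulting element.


value = 0

  h = 4
  (f (h)) = f(4,) = 1
  (f (f (h))) = f(1,) = 2
  h = 4
  (f (h)) = f(4,) = 1
  (f (f (h))) = f(1,) = 2
  (f (f (f (h)))) = f(2,) = 1
  (w (f (f (h))) (f (f (f (h))))) = w(2, 1) = 0


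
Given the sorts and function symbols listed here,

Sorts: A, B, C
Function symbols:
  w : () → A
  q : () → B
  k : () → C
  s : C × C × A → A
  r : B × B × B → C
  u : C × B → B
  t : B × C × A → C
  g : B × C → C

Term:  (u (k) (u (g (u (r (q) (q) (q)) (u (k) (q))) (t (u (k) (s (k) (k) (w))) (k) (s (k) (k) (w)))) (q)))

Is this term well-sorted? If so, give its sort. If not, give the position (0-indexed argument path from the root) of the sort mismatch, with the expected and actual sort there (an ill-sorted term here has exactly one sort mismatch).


ill-sorted at position [1, 0, 1, 0, 1]: expected B, got A

  (k) : C
          (q) : B
          (q) : B
          (q) : B
        (r (q) (q) (q)) : C
          (k) : C
          (q) : B
        (u (k) (q)) : B
      (u (r (q) (q) (q)) (u (k) (q))) : B
          (k) : C
            (k) : C
            (k) : C
            (w) : A
          (s (k) (k) (w)) : A
        (u (k) (s (k) (k) (w))) : ✗ arg 1 at [1, 0, 1, 0, 1] has sort A, expected B
        (k) : C
          (k) : C
          (k) : C
          (w) : A
        (s (k) (k) (w)) : A
    (q) : B


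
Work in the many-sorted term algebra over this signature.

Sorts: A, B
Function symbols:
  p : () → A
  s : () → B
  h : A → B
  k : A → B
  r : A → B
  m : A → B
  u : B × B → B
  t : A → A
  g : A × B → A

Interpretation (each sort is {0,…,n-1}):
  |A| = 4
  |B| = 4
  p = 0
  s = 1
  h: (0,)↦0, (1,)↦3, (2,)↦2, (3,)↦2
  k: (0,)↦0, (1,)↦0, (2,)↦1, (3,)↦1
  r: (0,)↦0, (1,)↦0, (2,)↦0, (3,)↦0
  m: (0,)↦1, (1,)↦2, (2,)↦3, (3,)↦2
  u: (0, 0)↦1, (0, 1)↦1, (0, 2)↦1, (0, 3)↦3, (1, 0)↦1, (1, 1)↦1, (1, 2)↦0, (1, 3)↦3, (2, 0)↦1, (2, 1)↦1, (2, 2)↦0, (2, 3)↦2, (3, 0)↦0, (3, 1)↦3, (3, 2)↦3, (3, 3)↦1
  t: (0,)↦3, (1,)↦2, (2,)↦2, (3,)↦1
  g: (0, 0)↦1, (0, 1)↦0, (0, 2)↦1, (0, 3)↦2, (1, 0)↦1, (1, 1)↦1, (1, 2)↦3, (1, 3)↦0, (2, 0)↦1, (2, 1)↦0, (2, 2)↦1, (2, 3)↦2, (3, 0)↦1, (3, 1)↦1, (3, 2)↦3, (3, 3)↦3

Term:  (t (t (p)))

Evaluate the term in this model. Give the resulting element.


  p = 0
  (t (p)) = t(0,) = 3
  (t (t (p))) = t(3,) = 1

value = 1


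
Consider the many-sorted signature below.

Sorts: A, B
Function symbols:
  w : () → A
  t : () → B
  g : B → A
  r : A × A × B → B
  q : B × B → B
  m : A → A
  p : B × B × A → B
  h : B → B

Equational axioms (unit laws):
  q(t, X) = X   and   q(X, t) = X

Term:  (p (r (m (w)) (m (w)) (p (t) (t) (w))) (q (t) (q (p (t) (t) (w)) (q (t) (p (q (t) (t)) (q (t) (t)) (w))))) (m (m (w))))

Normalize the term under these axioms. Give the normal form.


normal form = (p (r (m (w)) (m (w)) (p (t) (t) (w))) (q (p (t) (t) (w)) (p (t) (t) (w))) (m (m (w))))

1. (p (r (m (w)) (m (w)) (p (t) (t) (w))) (q (t) (q (p (t) (t) (w)) (q (t) (p (q (t) (t)) (q (t) (t)) (w))))) (m (m (w))))  →  (p (r (m (w)) (m (w)) (p (t) (t) (w))) (q (p (t) (t) (w)) (q (t) (p (q (t) (t)) (q (t) (t)) (w)))) (m (m (w))))
2. (p (r (m (w)) (m (w)) (p (t) (t) (w))) (q (p (t) (t) (w)) (q (t) (p (q (t) (t)) (q (t) (t)) (w)))) (m (m (w))))  →  (p (r (m (w)) (m (w)) (p (t) (t) (w))) (q (p (t) (t) (w)) (p (q (t) (t)) (q (t) (t)) (w))) (m (m (w))))
3. (p (r (m (w)) (m (w)) (p (t) (t) (w))) (q (p (t) (t) (w)) (p (q (t) (t)) (q (t) (t)) (w))) (m (m (w))))  →  (p (r (m (w)) (m (w)) (p (t) (t) (w))) (q (p (t) (t) (w)) (p (t) (q (t) (t)) (w))) (m (m (w))))
4. (p (r (m (w)) (m (w)) (p (t) (t) (w))) (q (p (t) (t) (w)) (p (t) (q (t) (t)) (w))) (m (m (w))))  →  (p (r (m (w)) (m (w)) (p (t) (t) (w))) (q (p (t) (t) (w)) (p (t) (t) (w))) (m (m (w))))


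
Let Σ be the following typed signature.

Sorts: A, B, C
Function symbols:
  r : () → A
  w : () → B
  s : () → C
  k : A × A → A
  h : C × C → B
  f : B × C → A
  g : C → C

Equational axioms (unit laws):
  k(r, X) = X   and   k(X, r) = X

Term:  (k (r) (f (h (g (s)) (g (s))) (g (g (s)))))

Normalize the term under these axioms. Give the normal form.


1. (k (r) (f (h (g (s)) (g (s))) (g (g (s)))))  →  (f (h (g (s)) (g (s))) (g (g (s))))

normal form = (f (h (g (s)) (g (s))) (g (g (s))))


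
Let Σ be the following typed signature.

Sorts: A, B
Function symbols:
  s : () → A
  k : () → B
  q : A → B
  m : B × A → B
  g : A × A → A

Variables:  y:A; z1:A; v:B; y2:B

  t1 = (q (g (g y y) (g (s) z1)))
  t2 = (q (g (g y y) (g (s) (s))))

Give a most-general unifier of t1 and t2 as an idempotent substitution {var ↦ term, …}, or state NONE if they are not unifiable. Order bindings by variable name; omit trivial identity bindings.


{z1 ↦ (s)}


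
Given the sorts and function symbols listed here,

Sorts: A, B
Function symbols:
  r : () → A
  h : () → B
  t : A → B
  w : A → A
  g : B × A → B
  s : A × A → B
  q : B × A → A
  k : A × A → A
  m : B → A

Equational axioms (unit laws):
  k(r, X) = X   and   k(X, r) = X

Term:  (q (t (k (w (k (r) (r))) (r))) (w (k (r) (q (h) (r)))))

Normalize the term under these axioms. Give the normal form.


normal form = (q (t (w (r))) (w (q (h) (r))))

1. (q (t (k (w (k (r) (r))) (r))) (w (k (r) (q (h) (r)))))  →  (q (t (w (k (r) (r)))) (w (k (r) (q (h) (r)))))
2. (q (t (w (k (r) (r)))) (w (k (r) (q (h) (r)))))  →  (q (t (w (r))) (w (k (r) (q (h) (r)))))
3. (q (t (w (r))) (w (k (r) (q (h) (r)))))  →  (q (t (w (r))) (w (q (h) (r))))


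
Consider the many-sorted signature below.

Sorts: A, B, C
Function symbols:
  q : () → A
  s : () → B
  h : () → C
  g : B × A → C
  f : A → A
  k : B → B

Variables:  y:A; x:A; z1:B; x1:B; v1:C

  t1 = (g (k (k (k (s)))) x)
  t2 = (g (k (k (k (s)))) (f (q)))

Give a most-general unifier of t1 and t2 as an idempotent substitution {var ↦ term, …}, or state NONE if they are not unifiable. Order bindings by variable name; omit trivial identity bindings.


{x ↦ (f (q))}


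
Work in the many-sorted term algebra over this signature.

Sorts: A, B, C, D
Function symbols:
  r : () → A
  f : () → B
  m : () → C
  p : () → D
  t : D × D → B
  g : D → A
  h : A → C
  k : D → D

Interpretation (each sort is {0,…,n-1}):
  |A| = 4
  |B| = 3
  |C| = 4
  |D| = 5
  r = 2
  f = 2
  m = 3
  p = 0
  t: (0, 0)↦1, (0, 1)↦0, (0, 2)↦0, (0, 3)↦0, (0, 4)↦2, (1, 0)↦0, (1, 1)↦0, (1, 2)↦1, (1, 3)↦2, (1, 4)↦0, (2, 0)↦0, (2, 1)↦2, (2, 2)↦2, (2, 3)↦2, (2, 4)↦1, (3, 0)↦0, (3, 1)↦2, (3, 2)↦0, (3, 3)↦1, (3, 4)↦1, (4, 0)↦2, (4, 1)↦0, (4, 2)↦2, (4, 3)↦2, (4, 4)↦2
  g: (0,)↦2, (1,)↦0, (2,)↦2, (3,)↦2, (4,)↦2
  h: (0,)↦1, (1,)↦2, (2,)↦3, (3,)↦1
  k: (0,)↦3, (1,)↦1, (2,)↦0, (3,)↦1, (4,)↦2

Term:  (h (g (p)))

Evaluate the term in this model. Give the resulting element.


value = 3

  p = 0
  (g (p)) = g(0,) = 2
  (h (g (p))) = h(2,) = 3


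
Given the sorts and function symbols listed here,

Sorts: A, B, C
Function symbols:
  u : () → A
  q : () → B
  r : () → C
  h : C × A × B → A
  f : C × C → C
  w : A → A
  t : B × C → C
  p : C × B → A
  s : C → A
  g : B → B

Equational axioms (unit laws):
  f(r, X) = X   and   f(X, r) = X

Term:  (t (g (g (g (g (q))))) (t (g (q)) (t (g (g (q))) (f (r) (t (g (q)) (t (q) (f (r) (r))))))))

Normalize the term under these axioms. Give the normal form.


normal form = (t (g (g (g (g (q))))) (t (g (q)) (t (g (g (q))) (t (g (q)) (t (q) (r))))))

1. (t (g (g (g (g (q))))) (t (g (q)) (t (g (g (q))) (f (r) (t (g (q)) (t (q) (f (r) (r))))))))  →  (t (g (g (g (g (q))))) (t (g (q)) (t (g (g (q))) (t (g (q)) (t (q) (f (r) (r)))))))
2. (t (g (g (g (g (q))))) (t (g (q)) (t (g (g (q))) (t (g (q)) (t (q) (f (r) (r)))))))  →  (t (g (g (g (g (q))))) (t (g (q)) (t (g (g (q))) (t (g (q)) (t (q) (r))))))


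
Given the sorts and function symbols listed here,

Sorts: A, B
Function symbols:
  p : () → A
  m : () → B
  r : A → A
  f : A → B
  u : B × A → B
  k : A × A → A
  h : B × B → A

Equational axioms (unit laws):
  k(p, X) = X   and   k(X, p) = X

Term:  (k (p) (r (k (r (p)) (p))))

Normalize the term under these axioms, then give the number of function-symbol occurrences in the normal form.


1. (k (p) (r (k (r (p)) (p))))  →  (r (k (r (p)) (p)))
2. (r (k (r (p)) (p)))  →  (r (r (p)))
normal form: (r (r (p)))

size = 3


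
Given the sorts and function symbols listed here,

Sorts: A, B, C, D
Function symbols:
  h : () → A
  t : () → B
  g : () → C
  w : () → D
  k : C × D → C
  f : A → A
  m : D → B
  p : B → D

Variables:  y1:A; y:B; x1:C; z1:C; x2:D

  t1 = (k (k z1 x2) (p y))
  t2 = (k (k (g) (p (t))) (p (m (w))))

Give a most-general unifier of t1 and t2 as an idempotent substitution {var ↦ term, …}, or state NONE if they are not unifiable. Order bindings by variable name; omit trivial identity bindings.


{x2 ↦ (p (t)), y ↦ (m (w)), z1 ↦ (g)}


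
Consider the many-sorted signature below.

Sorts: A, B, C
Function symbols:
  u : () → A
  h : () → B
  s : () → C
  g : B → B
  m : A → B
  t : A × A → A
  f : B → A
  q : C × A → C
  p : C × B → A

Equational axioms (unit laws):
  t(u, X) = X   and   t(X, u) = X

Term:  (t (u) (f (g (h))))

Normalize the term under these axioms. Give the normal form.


normal form = (f (g (h)))

1. (t (u) (f (g (h))))  →  (f (g (h)))


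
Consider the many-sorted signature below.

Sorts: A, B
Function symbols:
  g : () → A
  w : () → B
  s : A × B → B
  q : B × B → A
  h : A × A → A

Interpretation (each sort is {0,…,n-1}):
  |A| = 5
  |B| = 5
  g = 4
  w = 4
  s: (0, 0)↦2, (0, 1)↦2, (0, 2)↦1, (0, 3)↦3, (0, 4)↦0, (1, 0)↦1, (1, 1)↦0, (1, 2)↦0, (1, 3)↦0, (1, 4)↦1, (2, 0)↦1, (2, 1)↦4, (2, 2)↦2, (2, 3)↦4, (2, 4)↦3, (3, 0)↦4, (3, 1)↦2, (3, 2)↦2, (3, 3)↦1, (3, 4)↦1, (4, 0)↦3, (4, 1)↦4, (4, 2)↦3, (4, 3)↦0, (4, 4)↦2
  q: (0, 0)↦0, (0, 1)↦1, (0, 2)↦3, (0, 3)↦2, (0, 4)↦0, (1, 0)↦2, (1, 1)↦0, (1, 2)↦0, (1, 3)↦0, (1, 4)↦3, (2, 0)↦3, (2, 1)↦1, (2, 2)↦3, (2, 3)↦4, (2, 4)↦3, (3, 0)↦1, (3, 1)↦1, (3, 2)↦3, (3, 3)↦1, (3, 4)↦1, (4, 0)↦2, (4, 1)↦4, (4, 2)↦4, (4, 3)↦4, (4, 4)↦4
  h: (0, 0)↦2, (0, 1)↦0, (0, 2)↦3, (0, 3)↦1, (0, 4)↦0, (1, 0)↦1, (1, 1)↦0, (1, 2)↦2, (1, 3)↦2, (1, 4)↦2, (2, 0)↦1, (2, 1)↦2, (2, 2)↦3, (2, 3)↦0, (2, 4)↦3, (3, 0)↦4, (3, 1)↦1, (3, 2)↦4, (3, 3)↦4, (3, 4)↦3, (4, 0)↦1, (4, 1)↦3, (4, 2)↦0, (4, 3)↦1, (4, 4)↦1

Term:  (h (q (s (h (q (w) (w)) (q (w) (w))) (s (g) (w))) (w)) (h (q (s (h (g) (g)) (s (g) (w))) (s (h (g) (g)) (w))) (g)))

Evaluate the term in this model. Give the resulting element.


value = 3

  w = 4
  w = 4
  (q (w) (w)) = q(4, 4) = 4
  w = 4
  w = 4
  (q (w) (w)) = q(4, 4) = 4
  (h (q (w) (w)) (q (w) (w))) = h(4, 4) = 1
  g = 4
  w = 4
  (s (g) (w)) = s(4, 4) = 2
  (s (h (q (w) (w)) (q (w) (w))) (s (g) (w))) = s(1, 2) = 0
  w = 4
  (q (s (h (q (w) (w)) (q (w) (w))) (s (g) (w))) (w)) = q(0, 4) = 0
  g = 4
  g = 4
  (h (g) (g)) = h(4, 4) = 1
  g = 4
  w = 4
  (s (g) (w)) = s(4, 4) = 2
  (s (h (g) (g)) (s (g) (w))) = s(1, 2) = 0
  g = 4
  g = 4
  (h (g) (g)) = h(4, 4) = 1
  w = 4
  (s (h (g) (g)) (w)) = s(1, 4) = 1
  (q (s (h (g) (g)) (s (g) (w))) (s (h (g) (g)) (w))) = q(0, 1) = 1
  g = 4
  (h (q (s (h (g) (g)) (s (g) (w))) (s (h (g) (g)) (w))) (g)) = h(1, 4) = 2
  (h (q (s (h (q (w) (w)) (q (w) (w))) (s (g) (w))) (w)) (h (q (s (h (g) (g)) (s (g) (w))) (s (h (g) (g)) (w))) (g))) = h(0, 2) = 3


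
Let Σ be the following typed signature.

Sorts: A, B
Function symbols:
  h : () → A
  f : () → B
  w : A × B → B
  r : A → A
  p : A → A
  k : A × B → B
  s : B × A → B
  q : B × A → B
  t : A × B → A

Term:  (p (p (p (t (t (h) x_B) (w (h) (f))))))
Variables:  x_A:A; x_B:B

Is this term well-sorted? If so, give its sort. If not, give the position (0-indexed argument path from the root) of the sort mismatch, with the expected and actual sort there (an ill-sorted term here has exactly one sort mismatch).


well-sorted; sort = A

          (h) : A
          x_B : B
        (t (h) x_B) : A
          (h) : A
          (f) : B
        (w (h) (f)) : B
      (t (t (h) x_B) (w (h) (f))) : A
    (p (t (t (h) x_B) (w (h) (f)))) : A
  (p (p (t (t (h) x_B) (w (h) (f))))) : A
(p (p (p (t (t (h) x_B) (w (h) (f)))))) : A


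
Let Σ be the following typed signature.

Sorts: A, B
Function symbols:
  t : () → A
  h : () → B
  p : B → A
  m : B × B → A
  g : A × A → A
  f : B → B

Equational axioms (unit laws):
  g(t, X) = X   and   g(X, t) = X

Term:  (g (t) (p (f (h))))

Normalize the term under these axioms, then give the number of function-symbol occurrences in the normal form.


1. (g (t) (p (f (h))))  →  (p (f (h)))
normal form: (p (f (h)))

size = 3


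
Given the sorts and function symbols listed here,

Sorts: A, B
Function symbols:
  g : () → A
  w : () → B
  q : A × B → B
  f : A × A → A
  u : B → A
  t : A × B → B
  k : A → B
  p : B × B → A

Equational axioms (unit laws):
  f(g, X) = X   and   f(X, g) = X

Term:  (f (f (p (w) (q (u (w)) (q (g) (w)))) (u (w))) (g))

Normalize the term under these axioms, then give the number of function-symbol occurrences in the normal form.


size = 11

1. (f (f (p (w) (q (u (w)) (q (g) (w)))) (u (w))) (g))  →  (f (p (w) (q (u (w)) (q (g) (w)))) (u (w)))
normal form: (f (p (w) (q (u (w)) (q (g) (w)))) (u (w)))


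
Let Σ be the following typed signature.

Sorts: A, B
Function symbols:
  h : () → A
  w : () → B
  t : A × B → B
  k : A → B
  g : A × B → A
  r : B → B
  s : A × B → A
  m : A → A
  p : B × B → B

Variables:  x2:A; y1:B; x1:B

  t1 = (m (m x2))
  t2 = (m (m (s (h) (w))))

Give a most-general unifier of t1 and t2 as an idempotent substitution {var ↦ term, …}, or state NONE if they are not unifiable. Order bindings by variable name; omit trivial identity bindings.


{x2 ↦ (s (h) (w))}


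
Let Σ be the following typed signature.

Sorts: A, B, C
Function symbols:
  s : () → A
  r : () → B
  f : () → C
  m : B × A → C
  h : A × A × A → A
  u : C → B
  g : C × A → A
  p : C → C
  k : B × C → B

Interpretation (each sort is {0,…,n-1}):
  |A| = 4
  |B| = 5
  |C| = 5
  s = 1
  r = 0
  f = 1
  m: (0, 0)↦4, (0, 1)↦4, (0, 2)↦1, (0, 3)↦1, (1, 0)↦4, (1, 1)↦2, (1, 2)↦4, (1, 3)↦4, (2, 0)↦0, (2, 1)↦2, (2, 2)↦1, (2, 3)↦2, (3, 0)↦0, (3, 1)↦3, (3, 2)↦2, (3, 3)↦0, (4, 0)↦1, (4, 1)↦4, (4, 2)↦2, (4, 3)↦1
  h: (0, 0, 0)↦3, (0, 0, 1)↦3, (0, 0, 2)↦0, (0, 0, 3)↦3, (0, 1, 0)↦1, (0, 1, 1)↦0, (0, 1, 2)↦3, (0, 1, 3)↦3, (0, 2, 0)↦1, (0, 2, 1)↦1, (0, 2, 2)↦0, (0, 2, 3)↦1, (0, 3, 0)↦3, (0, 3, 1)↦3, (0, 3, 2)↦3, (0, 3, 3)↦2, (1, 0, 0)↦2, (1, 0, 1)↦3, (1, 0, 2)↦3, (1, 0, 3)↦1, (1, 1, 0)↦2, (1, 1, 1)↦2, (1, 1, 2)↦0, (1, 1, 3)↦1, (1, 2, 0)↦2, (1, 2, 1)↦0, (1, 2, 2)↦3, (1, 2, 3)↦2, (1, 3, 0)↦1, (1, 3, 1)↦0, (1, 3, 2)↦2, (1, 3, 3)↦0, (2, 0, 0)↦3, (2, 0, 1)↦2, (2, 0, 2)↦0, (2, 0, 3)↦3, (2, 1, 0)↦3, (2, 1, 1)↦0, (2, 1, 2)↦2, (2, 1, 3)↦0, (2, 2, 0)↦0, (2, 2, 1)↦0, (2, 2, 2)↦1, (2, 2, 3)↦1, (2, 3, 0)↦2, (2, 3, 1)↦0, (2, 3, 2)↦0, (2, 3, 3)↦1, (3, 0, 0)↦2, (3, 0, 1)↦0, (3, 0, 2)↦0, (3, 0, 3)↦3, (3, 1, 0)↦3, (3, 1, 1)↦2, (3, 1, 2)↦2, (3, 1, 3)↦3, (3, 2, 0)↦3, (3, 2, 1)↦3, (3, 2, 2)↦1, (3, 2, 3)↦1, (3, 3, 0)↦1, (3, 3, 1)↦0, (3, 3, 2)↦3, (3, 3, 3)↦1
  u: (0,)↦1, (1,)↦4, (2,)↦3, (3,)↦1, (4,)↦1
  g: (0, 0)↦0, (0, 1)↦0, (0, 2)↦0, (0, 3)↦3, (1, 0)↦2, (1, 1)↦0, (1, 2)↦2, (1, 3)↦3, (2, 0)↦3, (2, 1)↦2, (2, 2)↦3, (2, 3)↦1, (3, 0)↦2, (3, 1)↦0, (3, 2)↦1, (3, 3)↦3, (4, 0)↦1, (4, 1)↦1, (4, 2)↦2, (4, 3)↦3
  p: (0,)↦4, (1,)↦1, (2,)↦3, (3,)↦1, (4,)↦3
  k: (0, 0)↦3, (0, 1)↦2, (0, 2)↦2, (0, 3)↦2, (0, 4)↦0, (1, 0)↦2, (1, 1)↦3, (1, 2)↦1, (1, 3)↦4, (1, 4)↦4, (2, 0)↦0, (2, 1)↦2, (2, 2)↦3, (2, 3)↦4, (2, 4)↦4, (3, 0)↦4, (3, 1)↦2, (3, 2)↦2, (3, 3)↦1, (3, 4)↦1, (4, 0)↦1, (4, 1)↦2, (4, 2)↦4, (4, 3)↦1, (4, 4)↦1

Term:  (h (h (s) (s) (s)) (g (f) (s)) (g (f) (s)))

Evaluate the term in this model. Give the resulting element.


  s = 1
  s = 1
  s = 1
  (h (s) (s) (s)) = h(1, 1, 1) = 2
  f = 1
  s = 1
  (g (f) (s)) = g(1, 1) = 0
  f = 1
  s = 1
  (g (f) (s)) = g(1, 1) = 0
  (h (h (s) (s) (s)) (g (f) (s)) (g (f) (s))) = h(2, 0, 0) = 3

value = 3


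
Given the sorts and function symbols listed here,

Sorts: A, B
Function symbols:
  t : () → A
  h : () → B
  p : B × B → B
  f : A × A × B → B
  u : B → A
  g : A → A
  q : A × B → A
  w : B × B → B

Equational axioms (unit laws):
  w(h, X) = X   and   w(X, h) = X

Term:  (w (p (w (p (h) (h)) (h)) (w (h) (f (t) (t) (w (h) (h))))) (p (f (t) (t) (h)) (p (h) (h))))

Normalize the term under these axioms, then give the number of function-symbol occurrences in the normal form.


size = 17

1. (w (p (w (p (h) (h)) (h)) (w (h) (f (t) (t) (w (h) (h))))) (p (f (t) (t) (h)) (p (h) (h))))  →  (w (p (p (h) (h)) (w (h) (f (t) (t) (w (h) (h))))) (p (f (t) (t) (h)) (p (h) (h))))
2. (w (p (p (h) (h)) (w (h) (f (t) (t) (w (h) (h))))) (p (f (t) (t) (h)) (p (h) (h))))  →  (w (p (p (h) (h)) (f (t) (t) (w (h) (h)))) (p (f (t) (t) (h)) (p (h) (h))))
3. (w (p (p (h) (h)) (f (t) (t) (w (h) (h)))) (p (f (t) (t) (h)) (p (h) (h))))  →  (w (p (p (h) (h)) (f (t) (t) (h))) (p (f (t) (t) (h)) (p (h) (h))))
normal form: (w (p (p (h) (h)) (f (t) (t) (h))) (p (f (t) (t) (h)) (p (h) (h))))


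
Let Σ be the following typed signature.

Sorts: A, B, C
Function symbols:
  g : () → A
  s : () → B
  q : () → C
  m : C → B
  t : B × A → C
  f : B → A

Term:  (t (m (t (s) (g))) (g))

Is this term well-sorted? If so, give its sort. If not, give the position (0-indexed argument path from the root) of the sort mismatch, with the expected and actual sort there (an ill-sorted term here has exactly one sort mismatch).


      (s) : B
      (g) : A
    (t (s) (g)) : C
  (m (t (s) (g))) : B
  (g) : A
(t (m (t (s) (g))) (g)) : C

well-sorted; sort = C


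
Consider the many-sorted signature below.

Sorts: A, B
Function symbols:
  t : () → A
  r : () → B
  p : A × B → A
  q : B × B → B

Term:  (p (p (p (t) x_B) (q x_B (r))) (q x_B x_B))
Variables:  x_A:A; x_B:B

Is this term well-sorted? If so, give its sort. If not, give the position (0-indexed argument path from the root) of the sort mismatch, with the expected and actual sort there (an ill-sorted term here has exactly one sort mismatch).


      (t) : A
      x_B : B
    (p (t) x_B) : A
      x_B : B
      (r) : B
    (q x_B (r)) : B
  (p (p (t) x_B) (q x_B (r))) : A
    x_B : B
    x_B : B
  (q x_B x_B) : B
(p (p (p (t) x_B) (q x_B (r))) (q x_B x_B)) : A

well-sorted; sort = A


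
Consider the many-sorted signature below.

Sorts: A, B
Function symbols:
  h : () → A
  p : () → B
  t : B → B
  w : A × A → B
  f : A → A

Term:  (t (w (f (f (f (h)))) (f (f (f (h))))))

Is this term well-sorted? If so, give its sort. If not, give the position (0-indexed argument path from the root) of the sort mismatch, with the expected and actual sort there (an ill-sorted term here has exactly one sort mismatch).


well-sorted; sort = B

          (h) : A
        (f (h)) : A
      (f (f (h))) : A
    (f (f (f (h)))) : A
          (h) : A
        (f (h)) : A
      (f (f (h))) : A
    (f (f (f (h)))) : A
  (w (f (f (f (h)))) (f (f (f (h))))) : B
(t (w (f (f (f (h)))) (f (f (f (h)))))) : B


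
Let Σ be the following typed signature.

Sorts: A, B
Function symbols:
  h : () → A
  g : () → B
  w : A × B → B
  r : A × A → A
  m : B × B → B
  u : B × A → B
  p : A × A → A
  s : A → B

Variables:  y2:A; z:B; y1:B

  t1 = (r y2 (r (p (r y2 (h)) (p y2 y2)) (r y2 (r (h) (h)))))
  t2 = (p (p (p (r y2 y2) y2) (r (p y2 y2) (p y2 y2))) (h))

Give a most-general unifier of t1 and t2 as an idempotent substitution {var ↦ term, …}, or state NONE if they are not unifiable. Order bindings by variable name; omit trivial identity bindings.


head clash or occurs-check failure — not unifiable

NONE (not unifiable)


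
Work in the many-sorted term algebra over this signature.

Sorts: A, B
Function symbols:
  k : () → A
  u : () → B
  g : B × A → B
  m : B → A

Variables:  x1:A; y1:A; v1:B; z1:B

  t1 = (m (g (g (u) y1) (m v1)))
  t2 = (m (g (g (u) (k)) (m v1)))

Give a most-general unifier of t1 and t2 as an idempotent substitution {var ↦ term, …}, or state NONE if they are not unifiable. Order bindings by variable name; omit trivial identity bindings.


{y1 ↦ (k)}


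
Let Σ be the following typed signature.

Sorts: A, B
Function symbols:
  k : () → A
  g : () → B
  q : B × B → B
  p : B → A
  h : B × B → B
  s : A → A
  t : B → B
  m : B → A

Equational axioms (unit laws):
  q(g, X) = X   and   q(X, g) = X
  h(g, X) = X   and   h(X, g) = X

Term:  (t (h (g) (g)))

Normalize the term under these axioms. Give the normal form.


1. (t (h (g) (g)))  →  (t (g))

normal form = (t (g))


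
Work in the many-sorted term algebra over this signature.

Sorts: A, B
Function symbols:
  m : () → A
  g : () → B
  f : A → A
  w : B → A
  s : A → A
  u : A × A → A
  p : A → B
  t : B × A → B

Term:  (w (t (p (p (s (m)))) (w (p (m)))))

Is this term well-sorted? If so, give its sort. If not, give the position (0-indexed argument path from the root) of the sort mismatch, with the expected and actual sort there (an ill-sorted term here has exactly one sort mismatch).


          (m) : A
        (s (m)) : A
      (p (s (m))) : B
    (p (p (s (m)))) : ✗ arg 0 at [0, 0, 0] has sort B, expected A
        (m) : A
      (p (m)) : B
    (w (p (m))) : A

ill-sorted at position [0, 0, 0]: expected A, got B


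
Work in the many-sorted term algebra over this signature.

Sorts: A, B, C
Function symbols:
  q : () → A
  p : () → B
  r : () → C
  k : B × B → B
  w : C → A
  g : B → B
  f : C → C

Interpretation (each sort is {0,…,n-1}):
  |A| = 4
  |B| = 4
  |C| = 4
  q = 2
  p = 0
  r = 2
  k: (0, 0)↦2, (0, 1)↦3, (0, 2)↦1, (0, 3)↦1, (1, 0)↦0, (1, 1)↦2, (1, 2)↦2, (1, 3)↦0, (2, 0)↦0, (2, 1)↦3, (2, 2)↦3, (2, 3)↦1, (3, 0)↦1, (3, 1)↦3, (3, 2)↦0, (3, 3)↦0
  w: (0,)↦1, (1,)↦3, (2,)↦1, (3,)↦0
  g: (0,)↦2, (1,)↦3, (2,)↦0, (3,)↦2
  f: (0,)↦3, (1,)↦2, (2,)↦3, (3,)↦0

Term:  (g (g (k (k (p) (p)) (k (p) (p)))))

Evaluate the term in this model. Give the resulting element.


  p = 0
  p = 0
  (k (p) (p)) = k(0, 0) = 2
  p = 0
  p = 0
  (k (p) (p)) = k(0, 0) = 2
  (k (k (p) (p)) (k (p) (p))) = k(2, 2) = 3
  (g (k (k (p) (p)) (k (p) (p)))) = g(3,) = 2
  (g (g (k (k (p) (p)) (k (p) (p))))) = g(2,) = 0

value = 0


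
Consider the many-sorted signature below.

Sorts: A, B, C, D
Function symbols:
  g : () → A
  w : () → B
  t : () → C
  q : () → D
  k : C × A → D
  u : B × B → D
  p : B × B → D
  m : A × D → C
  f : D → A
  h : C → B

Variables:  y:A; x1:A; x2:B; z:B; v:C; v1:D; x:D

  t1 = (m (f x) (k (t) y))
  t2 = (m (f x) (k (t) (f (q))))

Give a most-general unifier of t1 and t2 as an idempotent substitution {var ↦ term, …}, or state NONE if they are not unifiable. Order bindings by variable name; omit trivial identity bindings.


{y ↦ (f (q))}


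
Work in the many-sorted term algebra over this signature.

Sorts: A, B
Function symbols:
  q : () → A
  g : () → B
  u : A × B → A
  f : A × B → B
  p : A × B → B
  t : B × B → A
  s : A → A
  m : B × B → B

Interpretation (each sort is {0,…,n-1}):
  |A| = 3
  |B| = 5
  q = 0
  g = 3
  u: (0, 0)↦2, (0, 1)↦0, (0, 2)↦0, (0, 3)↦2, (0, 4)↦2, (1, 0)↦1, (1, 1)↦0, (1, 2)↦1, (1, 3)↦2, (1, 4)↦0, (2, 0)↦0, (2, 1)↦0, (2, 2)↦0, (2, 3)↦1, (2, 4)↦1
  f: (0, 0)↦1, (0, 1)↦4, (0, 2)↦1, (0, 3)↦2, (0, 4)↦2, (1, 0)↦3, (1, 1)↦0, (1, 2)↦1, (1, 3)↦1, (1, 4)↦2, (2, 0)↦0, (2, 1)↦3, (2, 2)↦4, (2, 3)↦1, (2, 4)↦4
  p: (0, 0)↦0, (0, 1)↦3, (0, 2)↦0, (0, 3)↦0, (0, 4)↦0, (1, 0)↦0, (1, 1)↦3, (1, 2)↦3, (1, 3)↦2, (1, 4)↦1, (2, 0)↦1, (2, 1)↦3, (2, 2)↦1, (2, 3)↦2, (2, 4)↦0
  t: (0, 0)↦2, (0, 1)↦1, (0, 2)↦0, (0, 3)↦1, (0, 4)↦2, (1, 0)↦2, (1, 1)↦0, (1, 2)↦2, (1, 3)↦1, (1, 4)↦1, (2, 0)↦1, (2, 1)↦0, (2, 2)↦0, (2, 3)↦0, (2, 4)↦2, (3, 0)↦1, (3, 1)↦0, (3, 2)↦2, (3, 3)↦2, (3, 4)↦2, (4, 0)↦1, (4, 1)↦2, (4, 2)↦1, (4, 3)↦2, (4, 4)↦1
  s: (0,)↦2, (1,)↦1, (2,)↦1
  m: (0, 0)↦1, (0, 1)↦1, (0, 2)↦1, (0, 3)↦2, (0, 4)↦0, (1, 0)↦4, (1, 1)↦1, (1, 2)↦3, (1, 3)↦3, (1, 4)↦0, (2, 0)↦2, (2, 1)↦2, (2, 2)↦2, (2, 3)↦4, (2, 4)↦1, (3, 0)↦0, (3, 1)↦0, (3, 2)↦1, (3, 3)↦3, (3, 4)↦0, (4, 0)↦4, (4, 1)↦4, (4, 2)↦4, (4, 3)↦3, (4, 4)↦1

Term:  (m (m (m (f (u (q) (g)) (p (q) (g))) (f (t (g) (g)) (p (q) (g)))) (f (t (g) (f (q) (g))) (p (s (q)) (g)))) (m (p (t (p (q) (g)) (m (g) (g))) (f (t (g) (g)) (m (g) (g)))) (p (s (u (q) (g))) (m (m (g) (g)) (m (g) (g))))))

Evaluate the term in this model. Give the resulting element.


value = 1

  q = 0
  g = 3
  (u (q) (g)) = u(0, 3) = 2
  q = 0
  g = 3
  (p (q) (g)) = p(0, 3) = 0
  (f (u (q) (g)) (p (q) (g))) = f(2, 0) = 0
  g = 3
  g = 3
  (t (g) (g)) = t(3, 3) = 2
  q = 0
  g = 3
  (p (q) (g)) = p(0, 3) = 0
  (f (t (g) (g)) (p (q) (g))) = f(2, 0) = 0
  (m (f (u (q) (g)) (p (q) (g))) (f (t (g) (g)) (p (q) (g)))) = m(0, 0) = 1
  g = 3
  q = 0
  g = 3
  (f (q) (g)) = f(0, 3) = 2
  (t (g) (f (q) (g))) = t(3, 2) = 2
  q = 0
  (s (q)) = s(0,) = 2
  g = 3
  (p (s (q)) (g)) = p(2, 3) = 2
  (f (t (g) (f (q) (g))) (p (s (q)) (g))) = f(2, 2) = 4
  (m (m (f (u (q) (g)) (p (q) (g))) (f (t (g) (g)) (p (q) (g)))) (f (t (g) (f (q) (g))) (p (s (q)) (g)))) = m(1, 4) = 0
  q = 0
  g = 3
  (p (q) (g)) = p(0, 3) = 0
  g = 3
  g = 3
  (m (g) (g)) = m(3, 3) = 3
  (t (p (q) (g)) (m (g) (g))) = t(0, 3) = 1
  g = 3
  g = 3
  (t (g) (g)) = t(3, 3) = 2
  g = 3
  g = 3
  (m (g) (g)) = m(3, 3) = 3
  (f (t (g) (g)) (m (g) (g))) = f(2, 3) = 1
  (p (t (p (q) (g)) (m (g) (g))) (f (t (g) (g)) (m (g) (g)))) = p(1, 1) = 3
  q = 0
  g = 3
  (u (q) (g)) = u(0, 3) = 2
  (s (u (q) (g))) = s(2,) = 1
  g = 3
  g = 3
  (m (g) (g)) = m(3, 3) = 3
  g = 3
  g = 3
  (m (g) (g)) = m(3, 3) = 3
  (m (m (g) (g)) (m (g) (g))) = m(3, 3) = 3
  (p (s (u (q) (g))) (m (m (g) (g)) (m (g) (g)))) = p(1, 3) = 2
  (m (p (t (p (q) (g)) (m (g) (g))) (f (t (g) (g)) (m (g) (g)))) (p (s (u (q) (g))) (m (m (g) (g)) (m (g) (g))))) = m(3, 2) = 1
  (m (m (m (f (u (q) (g)) (p (q) (g))) (f (t (g) (g)) (p (q) (g)))) (f (t (g) (f (q) (g))) (p (s (q)) (g)))) (m (p (t (p (q) (g)) (m (g) (g))) (f (t (g) (g)) (m (g) (g)))) (p (s (u (q) (g))) (m (m (g) (g)) (m (g) (g)))))) = m(0, 1) = 1


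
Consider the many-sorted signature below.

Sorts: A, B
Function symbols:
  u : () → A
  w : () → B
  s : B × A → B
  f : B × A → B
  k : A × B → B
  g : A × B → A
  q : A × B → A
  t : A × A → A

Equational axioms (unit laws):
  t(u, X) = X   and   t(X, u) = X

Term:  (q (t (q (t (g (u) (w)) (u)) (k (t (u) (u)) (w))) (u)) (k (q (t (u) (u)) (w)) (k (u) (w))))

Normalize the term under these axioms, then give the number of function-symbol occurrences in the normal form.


size = 15

1. (q (t (q (t (g (u) (w)) (u)) (k (t (u) (u)) (w))) (u)) (k (q (t (u) (u)) (w)) (k (u) (w))))  →  (q (q (t (g (u) (w)) (u)) (k (t (u) (u)) (w))) (k (q (t (u) (u)) (w)) (k (u) (w))))
2. (q (q (t (g (u) (w)) (u)) (k (t (u) (u)) (w))) (k (q (t (u) (u)) (w)) (k (u) (w))))  →  (q (q (g (u) (w)) (k (t (u) (u)) (w))) (k (q (t (u) (u)) (w)) (k (u) (w))))
3. (q (q (g (u) (w)) (k (t (u) (u)) (w))) (k (q (t (u) (u)) (w)) (k (u) (w))))  →  (q (q (g (u) (w)) (k (u) (w))) (k (q (t (u) (u)) (w)) (k (u) (w))))
4. (q (q (g (u) (w)) (k (u) (w))) (k (q (t (u) (u)) (w)) (k (u) (w))))  →  (q (q (g (u) (w)) (k (u) (w))) (k (q (u) (w)) (k (u) (w))))
normal form: (q (q (g (u) (w)) (k (u) (w))) (k (q (u) (w)) (k (u) (w))))


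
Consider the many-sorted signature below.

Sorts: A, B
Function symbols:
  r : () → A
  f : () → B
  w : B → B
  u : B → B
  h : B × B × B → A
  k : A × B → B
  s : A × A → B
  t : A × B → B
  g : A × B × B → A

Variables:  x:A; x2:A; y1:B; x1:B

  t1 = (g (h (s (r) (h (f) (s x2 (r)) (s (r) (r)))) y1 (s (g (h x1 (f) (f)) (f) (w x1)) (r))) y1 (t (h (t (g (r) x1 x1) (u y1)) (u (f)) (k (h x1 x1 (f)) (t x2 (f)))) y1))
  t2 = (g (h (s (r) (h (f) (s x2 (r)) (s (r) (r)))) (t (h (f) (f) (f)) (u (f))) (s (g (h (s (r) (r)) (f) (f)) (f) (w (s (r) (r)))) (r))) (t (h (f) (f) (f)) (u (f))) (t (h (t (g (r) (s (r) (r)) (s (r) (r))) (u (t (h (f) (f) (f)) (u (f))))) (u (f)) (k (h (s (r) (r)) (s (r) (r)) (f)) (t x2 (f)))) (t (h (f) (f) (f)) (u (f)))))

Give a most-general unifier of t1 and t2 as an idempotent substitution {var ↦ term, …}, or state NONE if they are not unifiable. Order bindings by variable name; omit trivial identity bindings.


{x1 ↦ (s (r) (r)), y1 ↦ (t (h (f) (f) (f)) (u (f)))}


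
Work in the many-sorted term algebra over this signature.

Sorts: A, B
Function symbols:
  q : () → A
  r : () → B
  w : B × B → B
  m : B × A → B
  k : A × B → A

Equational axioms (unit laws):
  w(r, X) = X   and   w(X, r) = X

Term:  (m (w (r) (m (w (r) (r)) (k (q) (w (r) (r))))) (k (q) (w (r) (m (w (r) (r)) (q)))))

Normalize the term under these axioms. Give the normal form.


1. (m (w (r) (m (w (r) (r)) (k (q) (w (r) (r))))) (k (q) (w (r) (m (w (r) (r)) (q)))))  →  (m (m (w (r) (r)) (k (q) (w (r) (r)))) (k (q) (w (r) (m (w (r) (r)) (q)))))
2. (m (m (w (r) (r)) (k (q) (w (r) (r)))) (k (q) (w (r) (m (w (r) (r)) (q)))))  →  (m (m (r) (k (q) (w (r) (r)))) (k (q) (w (r) (m (w (r) (r)) (q)))))
3. (m (m (r) (k (q) (w (r) (r)))) (k (q) (w (r) (m (w (r) (r)) (q)))))  →  (m (m (r) (k (q) (r))) (k (q) (w (r) (m (w (r) (r)) (q)))))
4. (m (m (r) (k (q) (r))) (k (q) (w (r) (m (w (r) (r)) (q)))))  →  (m (m (r) (k (q) (r))) (k (q) (m (w (r) (r)) (q))))
5. (m (m (r) (k (q) (r))) (k (q) (m (w (r) (r)) (q))))  →  (m (m (r) (k (q) (r))) (k (q) (m (r) (q))))

normal form = (m (m (r) (k (q) (r))) (k (q) (m (r) (q))))


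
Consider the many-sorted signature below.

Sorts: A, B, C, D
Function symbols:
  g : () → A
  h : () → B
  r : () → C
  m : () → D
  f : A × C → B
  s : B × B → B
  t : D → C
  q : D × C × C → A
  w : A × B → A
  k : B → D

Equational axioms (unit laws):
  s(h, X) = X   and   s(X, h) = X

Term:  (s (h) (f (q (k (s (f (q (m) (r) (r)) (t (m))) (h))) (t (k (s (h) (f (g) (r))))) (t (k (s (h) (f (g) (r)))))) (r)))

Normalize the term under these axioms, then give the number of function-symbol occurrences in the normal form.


size = 21

1. (s (h) (f (q (k (s (f (q (m) (r) (r)) (t (m))) (h))) (t (k (s (h) (f (g) (r))))) (t (k (s (h) (f (g) (r)))))) (r)))  →  (f (q (k (s (f (q (m) (r) (r)) (t (m))) (h))) (t (k (s (h) (f (g) (r))))) (t (k (s (h) (f (g) (r)))))) (r))
2. (f (q (k (s (f (q (m) (r) (r)) (t (m))) (h))) (t (k (s (h) (f (g) (r))))) (t (k (s (h) (f (g) (r)))))) (r))  →  (f (q (k (f (q (m) (r) (r)) (t (m)))) (t (k (s (h) (f (g) (r))))) (t (k (s (h) (f (g) (r)))))) (r))
3. (f (q (k (f (q (m) (r) (r)) (t (m)))) (t (k (s (h) (f (g) (r))))) (t (k (s (h) (f (g) (r)))))) (r))  →  (f (q (k (f (q (m) (r) (r)) (t (m)))) (t (k (f (g) (r)))) (t (k (s (h) (f (g) (r)))))) (r))
4. (f (q (k (f (q (m) (r) (r)) (t (m)))) (t (k (f (g) (r)))) (t (k (s (h) (f (g) (r)))))) (r))  →  (f (q (k (f (q (m) (r) (r)) (t (m)))) (t (k (f (g) (r)))) (t (k (f (g) (r))))) (r))
normal form: (f (q (k (f (q (m) (r) (r)) (t (m)))) (t (k (f (g) (r)))) (t (k (f (g) (r))))) (r))


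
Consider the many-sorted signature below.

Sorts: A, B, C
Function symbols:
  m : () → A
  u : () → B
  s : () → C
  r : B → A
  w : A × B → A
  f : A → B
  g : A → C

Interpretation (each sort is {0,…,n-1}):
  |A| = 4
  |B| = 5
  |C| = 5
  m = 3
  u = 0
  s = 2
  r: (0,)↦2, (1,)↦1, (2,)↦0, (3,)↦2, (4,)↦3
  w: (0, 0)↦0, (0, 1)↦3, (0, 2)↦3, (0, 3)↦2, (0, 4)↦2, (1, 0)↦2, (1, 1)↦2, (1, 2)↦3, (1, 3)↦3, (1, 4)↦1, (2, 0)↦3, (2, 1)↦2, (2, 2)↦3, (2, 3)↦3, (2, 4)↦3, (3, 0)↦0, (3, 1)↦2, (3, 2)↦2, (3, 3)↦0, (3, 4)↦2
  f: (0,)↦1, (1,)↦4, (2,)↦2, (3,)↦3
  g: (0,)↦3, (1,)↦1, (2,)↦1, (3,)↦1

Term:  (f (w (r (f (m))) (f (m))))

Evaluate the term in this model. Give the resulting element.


  m = 3
  (f (m)) = f(3,) = 3
  (r (f (m))) = r(3,) = 2
  m = 3
  (f (m)) = f(3,) = 3
  (w (r (f (m))) (f (m))) = w(2, 3) = 3
  (f (w (r (f (m))) (f (m)))) = f(3,) = 3

value = 3


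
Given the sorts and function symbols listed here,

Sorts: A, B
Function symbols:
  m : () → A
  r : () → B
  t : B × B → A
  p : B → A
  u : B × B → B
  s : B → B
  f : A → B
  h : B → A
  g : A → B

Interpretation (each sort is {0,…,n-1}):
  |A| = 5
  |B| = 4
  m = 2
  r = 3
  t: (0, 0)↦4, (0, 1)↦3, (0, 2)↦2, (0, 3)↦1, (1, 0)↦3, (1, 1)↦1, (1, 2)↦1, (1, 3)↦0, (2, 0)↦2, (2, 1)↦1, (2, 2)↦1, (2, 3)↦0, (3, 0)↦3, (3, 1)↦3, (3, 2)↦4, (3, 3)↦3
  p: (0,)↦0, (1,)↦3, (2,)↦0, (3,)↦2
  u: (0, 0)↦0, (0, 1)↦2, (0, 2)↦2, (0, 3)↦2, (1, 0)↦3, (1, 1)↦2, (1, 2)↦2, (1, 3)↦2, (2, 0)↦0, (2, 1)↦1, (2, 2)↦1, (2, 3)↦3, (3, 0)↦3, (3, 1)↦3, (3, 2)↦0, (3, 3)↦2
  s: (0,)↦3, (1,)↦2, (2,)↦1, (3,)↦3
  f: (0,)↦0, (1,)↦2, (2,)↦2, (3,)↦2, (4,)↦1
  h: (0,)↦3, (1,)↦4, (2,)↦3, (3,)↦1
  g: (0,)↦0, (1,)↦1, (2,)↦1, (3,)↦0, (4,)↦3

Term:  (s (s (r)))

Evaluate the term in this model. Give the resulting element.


  r = 3
  (s (r)) = s(3,) = 3
  (s (s (r))) = s(3,) = 3

value = 3


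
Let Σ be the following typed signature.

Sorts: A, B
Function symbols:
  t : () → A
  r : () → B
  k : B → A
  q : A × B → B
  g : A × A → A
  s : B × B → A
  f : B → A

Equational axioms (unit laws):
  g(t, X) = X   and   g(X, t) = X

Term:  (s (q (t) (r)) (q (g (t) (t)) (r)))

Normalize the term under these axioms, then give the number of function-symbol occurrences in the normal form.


1. (s (q (t) (r)) (q (g (t) (t)) (r)))  →  (s (q (t) (r)) (q (t) (r)))
normal form: (s (q (t) (r)) (q (t) (r)))

size = 7


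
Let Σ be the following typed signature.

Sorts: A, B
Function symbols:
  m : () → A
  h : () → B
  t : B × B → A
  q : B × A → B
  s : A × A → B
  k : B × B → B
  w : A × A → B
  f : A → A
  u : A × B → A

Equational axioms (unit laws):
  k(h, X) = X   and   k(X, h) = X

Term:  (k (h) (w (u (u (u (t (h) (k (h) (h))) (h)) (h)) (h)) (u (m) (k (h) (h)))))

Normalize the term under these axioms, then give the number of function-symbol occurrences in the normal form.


1. (k (h) (w (u (u (u (t (h) (k (h) (h))) (h)) (h)) (h)) (u (m) (k (h) (h)))))  →  (w (u (u (u (t (h) (k (h) (h))) (h)) (h)) (h)) (u (m) (k (h) (h))))
2. (w (u (u (u (t (h) (k (h) (h))) (h)) (h)) (h)) (u (m) (k (h) (h))))  →  (w (u (u (u (t (h) (h)) (h)) (h)) (h)) (u (m) (k (h) (h))))
3. (w (u (u (u (t (h) (h)) (h)) (h)) (h)) (u (m) (k (h) (h))))  →  (w (u (u (u (t (h) (h)) (h)) (h)) (h)) (u (m) (h)))
normal form: (w (u (u (u (t (h) (h)) (h)) (h)) (h)) (u (m) (h)))

size = 13


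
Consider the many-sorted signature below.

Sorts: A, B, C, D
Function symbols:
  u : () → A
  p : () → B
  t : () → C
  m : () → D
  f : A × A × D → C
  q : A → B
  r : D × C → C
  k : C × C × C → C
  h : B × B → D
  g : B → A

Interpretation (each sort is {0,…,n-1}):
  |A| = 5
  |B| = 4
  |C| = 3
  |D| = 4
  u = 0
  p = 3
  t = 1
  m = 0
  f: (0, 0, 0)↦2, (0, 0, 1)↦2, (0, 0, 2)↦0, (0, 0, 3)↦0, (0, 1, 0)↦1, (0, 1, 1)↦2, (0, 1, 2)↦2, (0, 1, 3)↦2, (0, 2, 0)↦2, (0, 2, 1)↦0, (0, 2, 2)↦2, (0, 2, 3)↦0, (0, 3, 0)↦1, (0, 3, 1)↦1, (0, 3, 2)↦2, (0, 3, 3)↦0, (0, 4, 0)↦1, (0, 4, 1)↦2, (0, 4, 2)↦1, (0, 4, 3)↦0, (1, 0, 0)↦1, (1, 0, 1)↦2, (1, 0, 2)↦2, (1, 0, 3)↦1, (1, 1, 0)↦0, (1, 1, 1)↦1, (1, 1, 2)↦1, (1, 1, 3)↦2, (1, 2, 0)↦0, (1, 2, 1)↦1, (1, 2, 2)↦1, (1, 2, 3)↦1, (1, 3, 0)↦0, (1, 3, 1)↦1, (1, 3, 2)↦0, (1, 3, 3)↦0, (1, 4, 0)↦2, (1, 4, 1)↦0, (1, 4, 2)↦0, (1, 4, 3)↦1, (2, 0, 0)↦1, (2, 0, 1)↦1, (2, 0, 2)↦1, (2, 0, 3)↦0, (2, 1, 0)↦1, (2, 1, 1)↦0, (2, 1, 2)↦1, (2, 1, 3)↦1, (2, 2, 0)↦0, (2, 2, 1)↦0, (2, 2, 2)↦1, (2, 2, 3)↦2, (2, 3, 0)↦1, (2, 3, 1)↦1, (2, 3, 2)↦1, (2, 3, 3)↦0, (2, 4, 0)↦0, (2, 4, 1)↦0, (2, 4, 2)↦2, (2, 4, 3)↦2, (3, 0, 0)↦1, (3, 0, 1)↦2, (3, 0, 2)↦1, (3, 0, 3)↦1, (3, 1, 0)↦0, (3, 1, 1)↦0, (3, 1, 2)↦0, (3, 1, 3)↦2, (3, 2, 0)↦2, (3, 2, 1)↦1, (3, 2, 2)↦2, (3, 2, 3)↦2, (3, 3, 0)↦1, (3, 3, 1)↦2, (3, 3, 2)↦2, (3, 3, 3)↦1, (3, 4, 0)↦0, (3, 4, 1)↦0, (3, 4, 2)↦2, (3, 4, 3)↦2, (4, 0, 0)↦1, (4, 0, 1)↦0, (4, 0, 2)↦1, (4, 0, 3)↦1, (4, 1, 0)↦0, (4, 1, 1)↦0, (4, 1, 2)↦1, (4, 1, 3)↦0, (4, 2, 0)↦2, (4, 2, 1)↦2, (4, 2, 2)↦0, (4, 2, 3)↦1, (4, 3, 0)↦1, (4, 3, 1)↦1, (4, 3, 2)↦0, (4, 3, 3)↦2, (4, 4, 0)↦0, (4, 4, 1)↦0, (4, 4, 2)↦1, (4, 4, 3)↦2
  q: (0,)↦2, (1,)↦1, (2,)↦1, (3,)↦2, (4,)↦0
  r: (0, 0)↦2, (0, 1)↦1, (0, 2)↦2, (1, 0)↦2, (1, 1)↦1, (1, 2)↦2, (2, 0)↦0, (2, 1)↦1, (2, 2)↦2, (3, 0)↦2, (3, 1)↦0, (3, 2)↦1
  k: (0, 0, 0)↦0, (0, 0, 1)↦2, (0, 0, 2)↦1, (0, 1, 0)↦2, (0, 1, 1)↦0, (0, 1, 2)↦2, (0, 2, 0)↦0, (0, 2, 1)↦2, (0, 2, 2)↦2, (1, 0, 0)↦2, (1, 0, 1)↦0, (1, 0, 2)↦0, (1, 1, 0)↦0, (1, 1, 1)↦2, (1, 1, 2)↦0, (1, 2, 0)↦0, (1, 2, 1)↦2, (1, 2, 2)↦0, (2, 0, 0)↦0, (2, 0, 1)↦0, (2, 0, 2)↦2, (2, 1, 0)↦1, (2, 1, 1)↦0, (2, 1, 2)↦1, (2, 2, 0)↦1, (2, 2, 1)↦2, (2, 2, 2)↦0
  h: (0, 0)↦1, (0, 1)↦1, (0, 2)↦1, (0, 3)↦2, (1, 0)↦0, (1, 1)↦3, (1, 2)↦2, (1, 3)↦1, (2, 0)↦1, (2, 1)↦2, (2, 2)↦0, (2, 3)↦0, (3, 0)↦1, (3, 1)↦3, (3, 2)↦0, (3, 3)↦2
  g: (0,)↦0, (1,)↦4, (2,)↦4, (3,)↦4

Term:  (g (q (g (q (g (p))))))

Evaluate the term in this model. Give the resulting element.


  p = 3
  (g (p)) = g(3,) = 4
  (q (g (p))) = q(4,) = 0
  (g (q (g (p)))) = g(0,) = 0
  (q (g (q (g (p))))) = q(0,) = 2
  (g (q (g (q (g (p)))))) = g(2,) = 4

value = 4


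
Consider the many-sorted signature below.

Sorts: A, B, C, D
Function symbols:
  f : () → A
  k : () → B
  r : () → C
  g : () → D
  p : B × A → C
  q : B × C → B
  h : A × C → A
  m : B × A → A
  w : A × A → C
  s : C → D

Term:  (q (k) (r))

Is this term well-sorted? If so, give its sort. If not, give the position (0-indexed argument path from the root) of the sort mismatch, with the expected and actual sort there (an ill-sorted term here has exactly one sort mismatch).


  (k) : B
  (r) : C
(q (k) (r)) : B

well-sorted; sort = B
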